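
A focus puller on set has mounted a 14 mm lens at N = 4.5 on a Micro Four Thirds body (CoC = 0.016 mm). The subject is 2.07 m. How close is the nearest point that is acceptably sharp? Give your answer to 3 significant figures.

1.18 m

Hyperfocal distance H = f²/(N·c) + f = 14²/(4.5 × 0.016) + 14 = 196/0.072 + 14 ≈ 2736.2 mm ≈ 2.736 m.
Near limit Dn = s·(H − f)/(H + s − 2f) = 2070 × (2736.2 − 14) / (2736.2 + 2070 − 2 × 14) = 2070 × 2722.2 / 4778.2 ≈ 1179.3 mm ≈ 1.18 m.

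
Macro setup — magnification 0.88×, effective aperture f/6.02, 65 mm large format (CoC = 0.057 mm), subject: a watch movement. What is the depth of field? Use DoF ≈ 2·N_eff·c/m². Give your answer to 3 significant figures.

At magnification m, DoF ≈ 2·N_eff·c/m² = 2 × 6.02 × 0.057 / 0.88² = 0.6863 / 0.7744 ≈ 0.886 mm.

0.886 mm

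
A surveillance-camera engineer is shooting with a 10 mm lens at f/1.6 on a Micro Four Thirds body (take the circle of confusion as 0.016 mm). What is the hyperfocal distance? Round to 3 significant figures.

Hyperfocal distance H = f²/(N·c) + f = 10²/(1.6 × 0.016) + 10 = 100/0.0256 + 10 ≈ 3916.2 mm ≈ 3.92 m.

3.92 m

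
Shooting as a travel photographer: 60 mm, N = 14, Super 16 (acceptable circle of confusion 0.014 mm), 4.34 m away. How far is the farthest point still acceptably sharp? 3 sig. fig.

Hyperfocal distance H = f²/(N·c) + f = 60²/(14 × 0.014) + 60 = 3600/0.196 + 60 ≈ 18427.3 mm ≈ 18.43 m.
Far limit Df = s·(H − f)/(H − s) = 4340 × (18427.3 − 60) / (18427.3 − 4340) = 4340 × 18367.3 / 14087.3 ≈ 5658.6 mm ≈ 5.66 m.

5.66 m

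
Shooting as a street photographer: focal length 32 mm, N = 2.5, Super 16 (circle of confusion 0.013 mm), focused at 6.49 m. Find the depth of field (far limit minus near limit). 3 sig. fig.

Hyperfocal distance H = f²/(N·c) + f = 32²/(2.5 × 0.013) + 32 = 1024/0.0325 + 32 ≈ 31539.7 mm ≈ 31.54 m.
Near limit Dn = s·(H − f)/(H + s − 2f) = 6490 × (31539.7 − 32) / (31539.7 + 6490 − 2 × 32) = 6490 × 31507.7 / 37965.7 ≈ 5386.0 mm.
Far limit Df = s·(H − f)/(H − s) = 6490 × (31539.7 − 32) / (31539.7 − 6490) = 6490 × 31507.7 / 25049.7 ≈ 8163.2 mm.
Depth of field = Df − Dn = 8163.2 − 5386.0 ≈ 2777.2 mm ≈ 2.78 m.

2.78 m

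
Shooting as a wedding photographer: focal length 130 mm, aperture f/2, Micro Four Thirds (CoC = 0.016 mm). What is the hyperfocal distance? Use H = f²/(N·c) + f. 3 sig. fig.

528 m

Hyperfocal distance H = f²/(N·c) + f = 130²/(2 × 0.016) + 130 = 16900/0.032 + 130 ≈ 528255.0 mm ≈ 528 m.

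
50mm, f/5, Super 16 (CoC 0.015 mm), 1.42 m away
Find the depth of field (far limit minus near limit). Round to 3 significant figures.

Hyperfocal distance H = f²/(N·c) + f = 50²/(5 × 0.015) + 50 = 2500/0.075 + 50 ≈ 33383.3 mm ≈ 33.38 m.
Near limit Dn = s·(H − f)/(H + s − 2f) = 1420 × (33383.3 − 50) / (33383.3 + 1420 − 2 × 50) = 1420 × 33333.3 / 34703.3 ≈ 1363.94 mm.
Far limit Df = s·(H − f)/(H − s) = 1420 × (33383.3 − 50) / (33383.3 − 1420) = 1420 × 33333.3 / 31963.3 ≈ 1480.86 mm.
Depth of field = Df − Dn = 1480.86 − 1363.94 ≈ 116.92 mm.

117 mm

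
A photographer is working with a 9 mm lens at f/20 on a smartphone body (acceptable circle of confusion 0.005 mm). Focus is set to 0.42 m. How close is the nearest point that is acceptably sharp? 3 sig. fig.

279 mm

Hyperfocal distance H = f²/(N·c) + f = 9²/(20 × 0.005) + 9 = 81/0.1 + 9 ≈ 819.0 mm ≈ 0.819 m.
Near limit Dn = s·(H − f)/(H + s − 2f) = 420 × (819.0 − 9) / (819.0 + 420 − 2 × 9) = 420 × 810.0 / 1221.0 ≈ 278.62 mm.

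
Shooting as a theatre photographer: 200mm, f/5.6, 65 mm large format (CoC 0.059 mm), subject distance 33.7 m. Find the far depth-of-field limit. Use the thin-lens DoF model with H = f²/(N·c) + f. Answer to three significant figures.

Hyperfocal distance H = f²/(N·c) + f = 200²/(5.6 × 0.059) + 200 = 40000/0.3304 + 200 ≈ 121265.4 mm ≈ 121.3 m.
Far limit Df = s·(H − f)/(H − s) = 33700 × (121265.4 − 200) / (121265.4 − 33700) = 33700 × 121065.4 / 87565.4 ≈ 46593 mm ≈ 46.6 m.

46.6 m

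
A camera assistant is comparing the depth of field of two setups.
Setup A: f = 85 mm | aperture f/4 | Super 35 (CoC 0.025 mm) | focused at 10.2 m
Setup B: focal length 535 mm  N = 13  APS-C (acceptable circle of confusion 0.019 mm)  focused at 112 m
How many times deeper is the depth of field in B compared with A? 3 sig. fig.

Setup A: H = 85²/(4×0.025) + 85 ≈ 72335.0 mm; DoF = Df − Dn = 11860.5 − 8947.4 ≈ 2913.1 mm.
Setup B: H = 535²/(13×0.019) + 535 ≈ 1159340.7 mm; DoF = Df − Dn = 123920 − 102172 ≈ 21748 mm.
Ratio = 21748 / 2913.1 ≈ 7.47.

7.47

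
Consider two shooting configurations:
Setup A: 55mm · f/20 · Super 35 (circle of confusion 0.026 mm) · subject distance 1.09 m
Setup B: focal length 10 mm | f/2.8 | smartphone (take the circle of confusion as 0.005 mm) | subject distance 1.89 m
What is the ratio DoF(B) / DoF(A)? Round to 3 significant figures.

2.67

Setup A: H = 55²/(20×0.026) + 55 ≈ 5872.3 mm; DoF = Df − Dn = 1325.90 − 925.36 ≈ 400.54 mm.
Setup B: H = 10²/(2.8×0.005) + 10 ≈ 7152.9 mm; DoF = Df − Dn = 2565.1 − 1496.2 ≈ 1068.9 mm.
Ratio = 1068.9 / 400.54 ≈ 2.67.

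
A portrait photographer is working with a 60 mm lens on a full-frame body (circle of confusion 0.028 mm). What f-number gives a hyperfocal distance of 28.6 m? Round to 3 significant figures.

f/4.50

Rearrange H = f²/(N·c) + f for N: N = f² / ((H − f)·c).
N = 60² / ((28600 − 60) × 0.028) = 3600 / 799.1 ≈ 4.50.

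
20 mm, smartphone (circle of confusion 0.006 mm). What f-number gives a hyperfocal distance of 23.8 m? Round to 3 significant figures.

f/2.80

Rearrange H = f²/(N·c) + f for N: N = f² / ((H − f)·c).
N = 20² / ((23800 − 20) × 0.006) = 400 / 142.7 ≈ 2.80.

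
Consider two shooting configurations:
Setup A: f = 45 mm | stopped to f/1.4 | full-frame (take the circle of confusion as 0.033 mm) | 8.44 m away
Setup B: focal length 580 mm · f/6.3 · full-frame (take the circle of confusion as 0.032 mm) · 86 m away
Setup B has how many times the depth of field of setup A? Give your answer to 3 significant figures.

Setup A: H = 45²/(1.4×0.033) + 45 ≈ 43876.2 mm; DoF = Df − Dn = 10439.5 − 7083.3 ≈ 3356.2 mm.
Setup B: H = 580²/(6.3×0.032) + 580 ≈ 1669230.8 mm; DoF = Df − Dn = 90640.0 − 81812.0 ≈ 8828.0 mm.
Ratio = 8828.0 / 3356.2 ≈ 2.63.

2.63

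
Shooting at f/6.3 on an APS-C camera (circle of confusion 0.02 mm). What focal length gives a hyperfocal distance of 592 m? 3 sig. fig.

From H = f²/(N·c) + f, with f ≪ H: f ≈ √(H·N·c) = √(592000 × 6.3 × 0.02) = √74592 ≈ 273.1 mm.
The +f correction barely moves this — solving exactly, f² + N·c·f − N·c·H = 0 ⇒ f = (−N·c + √((N·c)² + 4·N·c·H))/2 = (−0.126 + √298368)/2 ≈ 273.05 mm, so f ≈ 273 mm.

273 mm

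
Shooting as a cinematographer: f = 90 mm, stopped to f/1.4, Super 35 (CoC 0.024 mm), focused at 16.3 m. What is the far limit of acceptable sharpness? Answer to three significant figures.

17.5 m

Hyperfocal distance H = f²/(N·c) + f = 90²/(1.4 × 0.024) + 90 = 8100/0.0336 + 90 ≈ 241161.4 mm ≈ 241.2 m.
Far limit Df = s·(H − f)/(H − s) = 16300 × (241161.4 − 90) / (241161.4 − 16300) = 16300 × 241071.4 / 224861.4 ≈ 17475 mm ≈ 17.5 m.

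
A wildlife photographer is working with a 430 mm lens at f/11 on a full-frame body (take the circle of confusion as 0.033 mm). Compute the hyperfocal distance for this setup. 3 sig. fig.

Hyperfocal distance H = f²/(N·c) + f = 430²/(11 × 0.033) + 430 = 184900/0.363 + 430 ≈ 509796.4 mm ≈ 510 m.

510 m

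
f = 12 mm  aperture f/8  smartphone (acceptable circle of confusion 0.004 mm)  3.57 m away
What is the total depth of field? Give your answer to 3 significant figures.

Hyperfocal distance H = f²/(N·c) + f = 12²/(8 × 0.004) + 12 = 144/0.032 + 12 ≈ 4512.0 mm ≈ 4.512 m.
Near limit Dn = s·(H − f)/(H + s − 2f) = 3570 × (4512.0 − 12) / (4512.0 + 3570 − 2 × 12) = 3570 × 4500.0 / 8058.0 ≈ 1994 mm.
Far limit Df = s·(H − f)/(H − s) = 3570 × (4512.0 − 12) / (4512.0 − 3570) = 3570 × 4500.0 / 942.0 ≈ 17054 mm.
Depth of field = Df − Dn = 17054 − 1994 ≈ 15060 mm ≈ 15.1 m.

15.1 m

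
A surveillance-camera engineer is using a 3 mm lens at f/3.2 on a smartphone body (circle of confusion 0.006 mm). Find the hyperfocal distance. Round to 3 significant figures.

Hyperfocal distance H = f²/(N·c) + f = 3²/(3.2 × 0.006) + 3 = 9/0.0192 + 3 ≈ 471.7 mm ≈ 0.472 m.

472 mm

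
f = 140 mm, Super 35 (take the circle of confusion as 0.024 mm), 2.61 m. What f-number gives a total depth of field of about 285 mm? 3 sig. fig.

Write h = H − f = f²/(N·c). The thin-lens limits are Dn = s·h/(h + (s−f)) and Df = s·h/(h − (s−f)), so DoF = Df − Dn = 2·s·(s−f)·h / (h² − (s−f)²).
That is a quadratic in h: DoF·h² − 2·s·(s−f)·h − DoF·(s−f)² = 0 ⇒ h = (s−f)·(s + √(s² + DoF²)) / DoF = 2470 × (2610 + √(2610² + 285²)) / 285 = 2470 × (2610 + 2625.51) / 285 ≈ 45374 mm.
Then N = f²/(c·h) = 140² / (0.024 × 45374) = 19600 / 1089.0 ≈ 18.

f/18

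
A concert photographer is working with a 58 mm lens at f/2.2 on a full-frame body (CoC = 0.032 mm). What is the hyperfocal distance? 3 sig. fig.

47.8 m

Hyperfocal distance H = f²/(N·c) + f = 58²/(2.2 × 0.032) + 58 = 3364/0.0704 + 58 ≈ 47842.1 mm ≈ 47.8 m.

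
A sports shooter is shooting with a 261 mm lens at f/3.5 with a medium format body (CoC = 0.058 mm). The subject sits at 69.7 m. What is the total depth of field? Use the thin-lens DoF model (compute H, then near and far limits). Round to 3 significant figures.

Hyperfocal distance H = f²/(N·c) + f = 261²/(3.5 × 0.058) + 261 = 68121/0.203 + 261 ≈ 335832.4 mm ≈ 335.8 m.
Near limit Dn = s·(H − f)/(H + s − 2f) = 69700 × (335832.4 − 261) / (335832.4 + 69700 − 2 × 261) = 69700 × 335571.4 / 405010.4 ≈ 57750 mm.
Far limit Df = s·(H − f)/(H − s) = 69700 × (335832.4 − 261) / (335832.4 − 69700) = 69700 × 335571.4 / 266132.4 ≈ 87886 mm.
Depth of field = Df − Dn = 87886 − 57750 ≈ 30136 mm ≈ 30.1 m.

30.1 m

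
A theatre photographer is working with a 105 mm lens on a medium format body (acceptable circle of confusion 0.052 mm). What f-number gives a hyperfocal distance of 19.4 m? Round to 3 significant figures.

Rearrange H = f²/(N·c) + f for N: N = f² / ((H − f)·c).
N = 105² / ((19400 − 105) × 0.052) = 11025 / 1003 ≈ 11.

f/11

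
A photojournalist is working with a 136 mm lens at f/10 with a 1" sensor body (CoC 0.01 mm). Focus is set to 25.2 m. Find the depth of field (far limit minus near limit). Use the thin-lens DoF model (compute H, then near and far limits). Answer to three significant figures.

Hyperfocal distance H = f²/(N·c) + f = 136²/(10 × 0.01) + 136 = 18496/0.1 + 136 ≈ 185096.0 mm ≈ 185.1 m.
Near limit Dn = s·(H − f)/(H + s − 2f) = 25200 × (185096.0 − 136) / (185096.0 + 25200 − 2 × 136) = 25200 × 184960.0 / 210024.0 ≈ 22192.7 mm.
Far limit Df = s·(H − f)/(H − s) = 25200 × (185096.0 − 136) / (185096.0 − 25200) = 25200 × 184960.0 / 159896.0 ≈ 29150.1 mm.
Depth of field = Df − Dn = 29150.1 − 22192.7 ≈ 6957.4 mm ≈ 6.96 m.

6.96 m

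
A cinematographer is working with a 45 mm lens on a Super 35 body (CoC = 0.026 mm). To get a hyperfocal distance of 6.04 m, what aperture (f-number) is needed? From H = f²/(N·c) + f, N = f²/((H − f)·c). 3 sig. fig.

f/13

Rearrange H = f²/(N·c) + f for N: N = f² / ((H − f)·c).
N = 45² / ((6040 − 45) × 0.026) = 2025 / 155.9 ≈ 13.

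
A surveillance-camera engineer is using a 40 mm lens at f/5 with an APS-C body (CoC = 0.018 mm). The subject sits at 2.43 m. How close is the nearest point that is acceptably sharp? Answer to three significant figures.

Hyperfocal distance H = f²/(N·c) + f = 40²/(5 × 0.018) + 40 = 1600/0.09 + 40 ≈ 17817.8 mm ≈ 17.82 m.
Near limit Dn = s·(H − f)/(H + s − 2f) = 2430 × (17817.8 − 40) / (17817.8 + 2430 − 2 × 40) = 2430 × 17777.8 / 20167.8 ≈ 2142.0 mm ≈ 2.14 m.

2.14 m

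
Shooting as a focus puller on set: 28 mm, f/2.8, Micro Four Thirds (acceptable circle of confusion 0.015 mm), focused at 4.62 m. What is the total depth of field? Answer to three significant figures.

Hyperfocal distance H = f²/(N·c) + f = 28²/(2.8 × 0.015) + 28 = 784/0.042 + 28 ≈ 18694.7 mm ≈ 18.69 m.
Near limit Dn = s·(H − f)/(H + s − 2f) = 4620 × (18694.7 − 28) / (18694.7 + 4620 − 2 × 28) = 4620 × 18666.7 / 23258.7 ≈ 3707.9 mm.
Far limit Df = s·(H − f)/(H − s) = 4620 × (18694.7 − 28) / (18694.7 − 4620) = 4620 × 18666.7 / 14074.7 ≈ 6127.3 mm.
Depth of field = Df − Dn = 6127.3 − 3707.9 ≈ 2419.4 mm ≈ 2.42 m.

2.42 m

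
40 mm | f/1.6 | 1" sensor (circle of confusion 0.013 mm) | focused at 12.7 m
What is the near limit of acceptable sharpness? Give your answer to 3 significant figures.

10.9 m

Hyperfocal distance H = f²/(N·c) + f = 40²/(1.6 × 0.013) + 40 = 1600/0.0208 + 40 ≈ 76963.1 mm ≈ 76.96 m.
Near limit Dn = s·(H − f)/(H + s − 2f) = 12700 × (76963.1 − 40) / (76963.1 + 12700 − 2 × 40) = 12700 × 76923.1 / 89583.1 ≈ 10905 mm ≈ 10.9 m.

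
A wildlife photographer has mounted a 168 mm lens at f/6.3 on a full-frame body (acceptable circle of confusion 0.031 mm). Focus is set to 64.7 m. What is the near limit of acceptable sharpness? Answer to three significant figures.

Hyperfocal distance H = f²/(N·c) + f = 168²/(6.3 × 0.031) + 168 = 28224/0.1953 + 168 ≈ 144684.1 mm ≈ 144.7 m.
Near limit Dn = s·(H − f)/(H + s − 2f) = 64700 × (144684.1 − 168) / (144684.1 + 64700 − 2 × 168) = 64700 × 144516.1 / 209048.1 ≈ 44727 mm ≈ 44.7 m.

44.7 m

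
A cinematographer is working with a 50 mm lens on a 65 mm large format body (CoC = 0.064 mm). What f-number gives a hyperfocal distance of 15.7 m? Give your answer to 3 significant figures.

f/2.50

Rearrange H = f²/(N·c) + f for N: N = f² / ((H − f)·c).
N = 50² / ((15700 − 50) × 0.064) = 2500 / 1002 ≈ 2.50.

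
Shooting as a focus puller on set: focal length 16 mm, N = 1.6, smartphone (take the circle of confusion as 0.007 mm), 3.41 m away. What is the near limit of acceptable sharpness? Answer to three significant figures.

Hyperfocal distance H = f²/(N·c) + f = 16²/(1.6 × 0.007) + 16 = 256/0.0112 + 16 ≈ 22873.1 mm ≈ 22.87 m.
Near limit Dn = s·(H − f)/(H + s − 2f) = 3410 × (22873.1 − 16) / (22873.1 + 3410 − 2 × 16) = 3410 × 22857.1 / 26251.1 ≈ 2969.1 mm ≈ 2.97 m.

2.97 m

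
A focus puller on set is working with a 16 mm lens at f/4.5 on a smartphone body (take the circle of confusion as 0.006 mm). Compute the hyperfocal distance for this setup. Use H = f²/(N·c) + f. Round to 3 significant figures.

Hyperfocal distance H = f²/(N·c) + f = 16²/(4.5 × 0.006) + 16 = 256/0.027 + 16 ≈ 9497.5 mm ≈ 9.50 m.

9.50 m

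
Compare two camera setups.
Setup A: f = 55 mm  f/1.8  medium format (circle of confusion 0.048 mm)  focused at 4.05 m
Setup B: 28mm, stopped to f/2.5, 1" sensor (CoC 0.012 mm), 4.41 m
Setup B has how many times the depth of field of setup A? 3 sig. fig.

Setup A: H = 55²/(1.8×0.048) + 55 ≈ 35066.6 mm; DoF = Df − Dn = 4571.65 − 3635.20 ≈ 936.45 mm.
Setup B: H = 28²/(2.5×0.012) + 28 ≈ 26161.3 mm; DoF = Df − Dn = 5298.4 − 3776.7 ≈ 1521.7 mm.
Ratio = 1521.7 / 936.45 ≈ 1.62.

1.62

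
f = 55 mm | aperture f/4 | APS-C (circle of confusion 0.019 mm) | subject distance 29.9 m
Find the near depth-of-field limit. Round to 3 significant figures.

Hyperfocal distance H = f²/(N·c) + f = 55²/(4 × 0.019) + 55 = 3025/0.076 + 55 ≈ 39857.6 mm ≈ 39.86 m.
Near limit Dn = s·(H − f)/(H + s − 2f) = 29900 × (39857.6 − 55) / (39857.6 + 29900 − 2 × 55) = 29900 × 39802.6 / 69647.6 ≈ 17087 mm ≈ 17.1 m.

17.1 m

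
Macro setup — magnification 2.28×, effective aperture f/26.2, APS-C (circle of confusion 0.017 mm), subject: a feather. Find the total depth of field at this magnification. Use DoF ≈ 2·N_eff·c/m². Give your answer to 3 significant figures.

At magnification m, DoF ≈ 2·N_eff·c/m² = 2 × 26.2 × 0.017 / 2.28² = 0.8908 / 5.198 ≈ 0.171 mm.

0.171 mm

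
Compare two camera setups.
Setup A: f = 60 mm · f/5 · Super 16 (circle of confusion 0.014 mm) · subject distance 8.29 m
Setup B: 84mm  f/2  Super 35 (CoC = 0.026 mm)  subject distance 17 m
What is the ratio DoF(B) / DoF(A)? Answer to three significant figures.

1.58

Setup A: H = 60²/(5×0.014) + 60 ≈ 51488.6 mm; DoF = Df − Dn = 9869.4 − 7146.4 ≈ 2723.0 mm.
Setup B: H = 84²/(2×0.026) + 84 ≈ 135776.3 mm; DoF = Df − Dn = 19421.1 − 15115.6 ≈ 4305.5 mm.
Ratio = 4305.5 / 2723.0 ≈ 1.58.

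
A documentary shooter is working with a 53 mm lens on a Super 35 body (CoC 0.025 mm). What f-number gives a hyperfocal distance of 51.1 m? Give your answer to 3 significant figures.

f/2.20

Rearrange H = f²/(N·c) + f for N: N = f² / ((H − f)·c).
N = 53² / ((51100 − 53) × 0.025) = 2809 / 1276 ≈ 2.20.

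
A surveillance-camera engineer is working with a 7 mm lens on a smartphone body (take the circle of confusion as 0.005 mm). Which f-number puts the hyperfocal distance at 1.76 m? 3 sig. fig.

f/5.59

Rearrange H = f²/(N·c) + f for N: N = f² / ((H − f)·c).
N = 7² / ((1760 − 7) × 0.005) = 49 / 8.765 ≈ 5.59.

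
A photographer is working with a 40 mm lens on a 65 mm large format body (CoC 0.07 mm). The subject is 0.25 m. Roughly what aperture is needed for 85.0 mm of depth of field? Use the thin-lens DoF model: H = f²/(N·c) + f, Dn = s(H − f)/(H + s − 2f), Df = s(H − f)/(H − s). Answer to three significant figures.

f/18

Write h = H − f = f²/(N·c). The thin-lens limits are Dn = s·h/(h + (s−f)) and Df = s·h/(h − (s−f)), so DoF = Df − Dn = 2·s·(s−f)·h / (h² − (s−f)²).
That is a quadratic in h: DoF·h² − 2·s·(s−f)·h − DoF·(s−f)² = 0 ⇒ h = (s−f)·(s + √(s² + DoF²)) / DoF = 210 × (250 + √(250² + 85²)) / 85 = 210 × (250 + 264.055) / 85 ≈ 1270.0 mm.
Then N = f²/(c·h) = 40² / (0.07 × 1270.0) = 1600 / 88.901 ≈ 18.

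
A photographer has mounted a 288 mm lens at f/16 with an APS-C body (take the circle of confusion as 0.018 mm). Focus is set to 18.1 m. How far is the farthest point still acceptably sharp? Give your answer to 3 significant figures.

19.3 m

Hyperfocal distance H = f²/(N·c) + f = 288²/(16 × 0.018) + 288 = 82944/0.288 + 288 ≈ 288288.0 mm ≈ 288.3 m.
Far limit Df = s·(H − f)/(H − s) = 18100 × (288288.0 − 288) / (288288.0 − 18100) = 18100 × 288000.0 / 270188.0 ≈ 19293 mm ≈ 19.3 m.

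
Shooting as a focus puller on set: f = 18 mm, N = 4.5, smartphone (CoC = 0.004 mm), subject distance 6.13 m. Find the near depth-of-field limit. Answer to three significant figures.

Hyperfocal distance H = f²/(N·c) + f = 18²/(4.5 × 0.004) + 18 = 324/0.018 + 18 ≈ 18018.0 mm ≈ 18.02 m.
Near limit Dn = s·(H − f)/(H + s − 2f) = 6130 × (18018.0 − 18) / (18018.0 + 6130 − 2 × 18) = 6130 × 18000.0 / 24112.0 ≈ 4576.1 mm ≈ 4.58 m.

4.58 m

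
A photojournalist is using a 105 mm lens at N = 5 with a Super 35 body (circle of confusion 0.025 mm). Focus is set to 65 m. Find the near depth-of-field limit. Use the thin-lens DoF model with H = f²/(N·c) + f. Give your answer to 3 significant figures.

37.4 m

Hyperfocal distance H = f²/(N·c) + f = 105²/(5 × 0.025) + 105 = 11025/0.125 + 105 ≈ 88305.0 mm ≈ 88.31 m.
Near limit Dn = s·(H − f)/(H + s − 2f) = 65000 × (88305.0 − 105) / (88305.0 + 65000 − 2 × 105) = 65000 × 88200.0 / 153095.0 ≈ 37447 mm ≈ 37.4 m.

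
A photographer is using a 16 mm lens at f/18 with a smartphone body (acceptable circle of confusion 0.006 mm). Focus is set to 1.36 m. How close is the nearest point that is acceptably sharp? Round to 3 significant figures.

0.868 m

Hyperfocal distance H = f²/(N·c) + f = 16²/(18 × 0.006) + 16 = 256/0.108 + 16 ≈ 2386.4 mm ≈ 2.386 m.
Near limit Dn = s·(H − f)/(H + s − 2f) = 1360 × (2386.4 − 16) / (2386.4 + 1360 − 2 × 16) = 1360 × 2370.4 / 3714.4 ≈ 867.90 mm ≈ 0.868 m.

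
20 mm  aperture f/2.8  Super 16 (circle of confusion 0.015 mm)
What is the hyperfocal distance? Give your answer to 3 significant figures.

9.54 m

Hyperfocal distance H = f²/(N·c) + f = 20²/(2.8 × 0.015) + 20 = 400/0.042 + 20 ≈ 9543.8 mm ≈ 9.54 m.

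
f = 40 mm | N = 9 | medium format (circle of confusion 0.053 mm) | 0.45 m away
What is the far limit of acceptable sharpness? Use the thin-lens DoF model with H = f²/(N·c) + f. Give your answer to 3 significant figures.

Hyperfocal distance H = f²/(N·c) + f = 40²/(9 × 0.053) + 40 = 1600/0.477 + 40 ≈ 3394.3 mm ≈ 3.394 m.
Far limit Df = s·(H − f)/(H − s) = 450 × (3394.3 − 40) / (3394.3 − 450) = 450 × 3354.3 / 2944.3 ≈ 512.66 mm ≈ 0.513 m.

0.513 m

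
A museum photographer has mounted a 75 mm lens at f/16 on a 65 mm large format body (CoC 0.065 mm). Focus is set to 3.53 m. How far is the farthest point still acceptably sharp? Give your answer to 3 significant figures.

Hyperfocal distance H = f²/(N·c) + f = 75²/(16 × 0.065) + 75 = 5625/1.04 + 75 ≈ 5483.7 mm ≈ 5.484 m.
Far limit Df = s·(H − f)/(H − s) = 3530 × (5483.7 − 75) / (5483.7 − 3530) = 3530 × 5408.7 / 1953.7 ≈ 9772.7 mm ≈ 9.77 m.

9.77 m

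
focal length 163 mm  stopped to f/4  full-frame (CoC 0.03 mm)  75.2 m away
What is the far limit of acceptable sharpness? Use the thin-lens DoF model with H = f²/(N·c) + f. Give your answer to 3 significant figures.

114 m

Hyperfocal distance H = f²/(N·c) + f = 163²/(4 × 0.03) + 163 = 26569/0.12 + 163 ≈ 221571.3 mm ≈ 221.6 m.
Far limit Df = s·(H − f)/(H − s) = 75200 × (221571.3 − 163) / (221571.3 − 75200) = 75200 × 221408.3 / 146371.3 ≈ 113751 mm ≈ 114 m.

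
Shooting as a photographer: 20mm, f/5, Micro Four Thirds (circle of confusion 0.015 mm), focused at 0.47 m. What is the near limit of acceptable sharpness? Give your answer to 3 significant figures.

433 mm

Hyperfocal distance H = f²/(N·c) + f = 20²/(5 × 0.015) + 20 = 400/0.075 + 20 ≈ 5353.3 mm ≈ 5.353 m.
Near limit Dn = s·(H − f)/(H + s − 2f) = 470 × (5353.3 − 20) / (5353.3 + 470 − 2 × 20) = 470 × 5333.3 / 5783.3 ≈ 433.43 mm.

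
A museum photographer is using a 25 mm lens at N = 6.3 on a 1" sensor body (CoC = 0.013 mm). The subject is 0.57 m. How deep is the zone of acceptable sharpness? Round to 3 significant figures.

Hyperfocal distance H = f²/(N·c) + f = 25²/(6.3 × 0.013) + 25 = 625/0.0819 + 25 ≈ 7656.3 mm ≈ 7.656 m.
Near limit Dn = s·(H − f)/(H + s − 2f) = 570 × (7656.3 − 25) / (7656.3 + 570 − 2 × 25) = 570 × 7631.3 / 8176.3 ≈ 532.006 mm.
Far limit Df = s·(H − f)/(H − s) = 570 × (7656.3 − 25) / (7656.3 − 570) = 570 × 7631.3 / 7086.3 ≈ 613.838 mm.
Depth of field = Df − Dn = 613.838 − 532.006 ≈ 81.832 mm.

81.8 mm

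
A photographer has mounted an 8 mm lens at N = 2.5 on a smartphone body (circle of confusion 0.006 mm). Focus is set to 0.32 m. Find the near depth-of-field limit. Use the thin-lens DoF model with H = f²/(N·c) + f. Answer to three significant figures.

Hyperfocal distance H = f²/(N·c) + f = 8²/(2.5 × 0.006) + 8 = 64/0.015 + 8 ≈ 4274.7 mm ≈ 4.275 m.
Near limit Dn = s·(H − f)/(H + s − 2f) = 320 × (4274.7 − 8) / (4274.7 + 320 − 2 × 8) = 320 × 4266.7 / 4578.7 ≈ 298.19 mm.

298 mm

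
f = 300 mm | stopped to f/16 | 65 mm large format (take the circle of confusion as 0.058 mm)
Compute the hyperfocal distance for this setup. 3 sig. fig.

97.3 m

Hyperfocal distance H = f²/(N·c) + f = 300²/(16 × 0.058) + 300 = 90000/0.928 + 300 ≈ 97282.8 mm ≈ 97.3 m.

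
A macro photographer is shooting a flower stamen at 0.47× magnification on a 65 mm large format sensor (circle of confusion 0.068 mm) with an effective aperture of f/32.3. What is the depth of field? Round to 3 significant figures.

19.9 mm

At magnification m, DoF ≈ 2·N_eff·c/m² = 2 × 32.3 × 0.068 / 0.47² = 4.393 / 0.2209 ≈ 19.9 mm.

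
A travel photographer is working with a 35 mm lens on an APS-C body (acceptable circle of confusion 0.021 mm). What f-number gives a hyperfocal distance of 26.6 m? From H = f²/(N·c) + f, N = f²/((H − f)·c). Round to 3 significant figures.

f/2.20

Rearrange H = f²/(N·c) + f for N: N = f² / ((H − f)·c).
N = 35² / ((26600 − 35) × 0.021) = 1225 / 557.9 ≈ 2.20.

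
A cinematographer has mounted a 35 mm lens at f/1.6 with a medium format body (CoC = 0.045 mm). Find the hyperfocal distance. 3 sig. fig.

Hyperfocal distance H = f²/(N·c) + f = 35²/(1.6 × 0.045) + 35 = 1225/0.072 + 35 ≈ 17048.9 mm ≈ 17.0 m.

17.0 m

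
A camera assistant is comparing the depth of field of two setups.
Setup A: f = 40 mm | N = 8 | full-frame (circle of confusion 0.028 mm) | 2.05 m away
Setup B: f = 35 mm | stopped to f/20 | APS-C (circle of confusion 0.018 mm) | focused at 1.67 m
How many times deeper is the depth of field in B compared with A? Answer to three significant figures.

1.67

Setup A: H = 40²/(8×0.028) + 40 ≈ 7182.9 mm; DoF = Df − Dn = 2852.8 − 1599.8 ≈ 1253.0 mm.
Setup B: H = 35²/(20×0.018) + 35 ≈ 3437.8 mm; DoF = Df − Dn = 3214.6 − 1128.0 ≈ 2086.6 mm.
Ratio = 2086.6 / 1253.0 ≈ 1.67.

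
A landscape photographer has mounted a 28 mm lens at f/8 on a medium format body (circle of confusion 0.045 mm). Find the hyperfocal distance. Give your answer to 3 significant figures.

Hyperfocal distance H = f²/(N·c) + f = 28²/(8 × 0.045) + 28 = 784/0.36 + 28 ≈ 2205.8 mm ≈ 2.21 m.

2.21 m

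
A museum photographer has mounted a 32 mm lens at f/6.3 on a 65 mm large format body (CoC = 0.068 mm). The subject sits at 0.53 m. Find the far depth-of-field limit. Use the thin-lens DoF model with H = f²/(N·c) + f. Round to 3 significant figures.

Hyperfocal distance H = f²/(N·c) + f = 32²/(6.3 × 0.068) + 32 = 1024/0.4284 + 32 ≈ 2422.3 mm ≈ 2.422 m.
Far limit Df = s·(H − f)/(H − s) = 530 × (2422.3 − 32) / (2422.3 − 530) = 530 × 2390.3 / 1892.3 ≈ 669.48 mm ≈ 0.669 m.

0.669 m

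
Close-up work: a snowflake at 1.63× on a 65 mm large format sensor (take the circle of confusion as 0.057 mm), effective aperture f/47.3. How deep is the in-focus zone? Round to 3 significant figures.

At magnification m, DoF ≈ 2·N_eff·c/m² = 2 × 47.3 × 0.057 / 1.63² = 5.392 / 2.657 ≈ 2.03 mm.

2.03 mm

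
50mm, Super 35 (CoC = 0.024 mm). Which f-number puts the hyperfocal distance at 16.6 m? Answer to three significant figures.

f/6.29

Rearrange H = f²/(N·c) + f for N: N = f² / ((H − f)·c).
N = 50² / ((16600 − 50) × 0.024) = 2500 / 397.2 ≈ 6.29.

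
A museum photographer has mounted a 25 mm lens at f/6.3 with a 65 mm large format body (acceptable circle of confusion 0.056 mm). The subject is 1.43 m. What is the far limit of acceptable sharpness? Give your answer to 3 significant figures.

Hyperfocal distance H = f²/(N·c) + f = 25²/(6.3 × 0.056) + 25 = 625/0.3528 + 25 ≈ 1796.5 mm ≈ 1.797 m.
Far limit Df = s·(H − f)/(H − s) = 1430 × (1796.5 − 25) / (1796.5 − 1430) = 1430 × 1771.5 / 366.5 ≈ 6911.4 mm ≈ 6.91 m.

6.91 m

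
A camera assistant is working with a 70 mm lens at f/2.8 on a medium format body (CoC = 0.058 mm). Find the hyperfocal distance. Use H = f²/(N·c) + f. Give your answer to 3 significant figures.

30.2 m

Hyperfocal distance H = f²/(N·c) + f = 70²/(2.8 × 0.058) + 70 = 4900/0.1624 + 70 ≈ 30242.4 mm ≈ 30.2 m.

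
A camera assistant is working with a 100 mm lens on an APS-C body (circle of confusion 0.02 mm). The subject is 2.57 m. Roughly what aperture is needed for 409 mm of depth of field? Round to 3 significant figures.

f/16

Write h = H − f = f²/(N·c). The thin-lens limits are Dn = s·h/(h + (s−f)) and Df = s·h/(h − (s−f)), so DoF = Df − Dn = 2·s·(s−f)·h / (h² − (s−f)²).
That is a quadratic in h: DoF·h² − 2·s·(s−f)·h − DoF·(s−f)² = 0 ⇒ h = (s−f)·(s + √(s² + DoF²)) / DoF = 2470 × (2570 + √(2570² + 409²)) / 409 = 2470 × (2570 + 2602.34) / 409 ≈ 31236 mm.
Then N = f²/(c·h) = 100² / (0.02 × 31236) = 10000 / 624.73 ≈ 16.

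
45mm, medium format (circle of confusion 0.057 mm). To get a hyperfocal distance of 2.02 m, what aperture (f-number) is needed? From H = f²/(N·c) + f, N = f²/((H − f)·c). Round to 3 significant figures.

Rearrange H = f²/(N·c) + f for N: N = f² / ((H − f)·c).
N = 45² / ((2020 − 45) × 0.057) = 2025 / 112.6 ≈ 18.

f/18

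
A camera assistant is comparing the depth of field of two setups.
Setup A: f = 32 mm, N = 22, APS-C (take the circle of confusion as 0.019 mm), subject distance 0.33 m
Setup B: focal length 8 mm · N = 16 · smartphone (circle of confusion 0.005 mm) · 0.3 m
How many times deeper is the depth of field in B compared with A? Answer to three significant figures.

3.10

Setup A: H = 32²/(22×0.019) + 32 ≈ 2481.8 mm; DoF = Df − Dn = 375.702 − 294.211 ≈ 81.491 mm.
Setup B: H = 8²/(16×0.005) + 8 ≈ 808.0 mm; DoF = Df − Dn = 472.44 − 219.78 ≈ 252.66 mm.
Ratio = 252.66 / 81.491 ≈ 3.10.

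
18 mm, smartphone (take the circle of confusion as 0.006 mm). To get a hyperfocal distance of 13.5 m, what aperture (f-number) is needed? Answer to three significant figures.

Rearrange H = f²/(N·c) + f for N: N = f² / ((H − f)·c).
N = 18² / ((13500 − 18) × 0.006) = 324 / 80.89 ≈ 4.01.

f/4.01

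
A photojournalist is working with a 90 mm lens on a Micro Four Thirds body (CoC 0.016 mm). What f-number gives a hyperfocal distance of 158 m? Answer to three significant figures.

f/3.21

Rearrange H = f²/(N·c) + f for N: N = f² / ((H − f)·c).
N = 90² / ((158000 − 90) × 0.016) = 8100 / 2527 ≈ 3.21.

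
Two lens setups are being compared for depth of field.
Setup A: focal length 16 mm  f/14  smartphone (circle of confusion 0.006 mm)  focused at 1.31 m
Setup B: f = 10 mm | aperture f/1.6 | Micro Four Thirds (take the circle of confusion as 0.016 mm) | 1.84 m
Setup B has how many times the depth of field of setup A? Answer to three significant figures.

1.63

Setup A: H = 16²/(14×0.006) + 16 ≈ 3063.6 mm; DoF = Df − Dn = 2276.7 − 919.6 ≈ 1357.1 mm.
Setup B: H = 10²/(1.6×0.016) + 10 ≈ 3916.2 mm; DoF = Df − Dn = 3461.8 − 1253.0 ≈ 2208.8 mm.
Ratio = 2208.8 / 1357.1 ≈ 1.63.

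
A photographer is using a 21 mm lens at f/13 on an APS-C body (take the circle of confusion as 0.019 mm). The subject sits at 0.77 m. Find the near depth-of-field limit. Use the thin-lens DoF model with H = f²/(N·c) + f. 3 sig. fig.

Hyperfocal distance H = f²/(N·c) + f = 21²/(13 × 0.019) + 21 = 441/0.247 + 21 ≈ 1806.4 mm ≈ 1.806 m.
Near limit Dn = s·(H − f)/(H + s − 2f) = 770 × (1806.4 − 21) / (1806.4 + 770 − 2 × 21) = 770 × 1785.4 / 2534.4 ≈ 542.44 mm ≈ 0.542 m.

0.542 m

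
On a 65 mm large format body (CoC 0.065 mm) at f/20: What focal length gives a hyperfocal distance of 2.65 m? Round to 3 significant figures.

58.0 mm

From H = f²/(N·c) + f, with f ≪ H: f ≈ √(H·N·c) = √(2650 × 20 × 0.065) = √3445.0 ≈ 58.69 mm.
Exact: f² + N·c·f − N·c·H = 0 ⇒ f = (−N·c + √((N·c)² + 4·N·c·H))/2 = (−1.3 + √13782)/2 ≈ 58.048 mm ≈ 58.0 mm.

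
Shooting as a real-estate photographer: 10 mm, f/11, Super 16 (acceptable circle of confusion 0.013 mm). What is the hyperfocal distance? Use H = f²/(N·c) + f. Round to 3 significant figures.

Hyperfocal distance H = f²/(N·c) + f = 10²/(11 × 0.013) + 10 = 100/0.143 + 10 ≈ 709.3 mm ≈ 0.709 m.

0.709 m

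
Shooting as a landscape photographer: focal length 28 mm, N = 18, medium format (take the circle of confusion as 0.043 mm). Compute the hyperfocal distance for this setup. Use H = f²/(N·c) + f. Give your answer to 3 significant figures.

Hyperfocal distance H = f²/(N·c) + f = 28²/(18 × 0.043) + 28 = 784/0.774 + 28 ≈ 1040.9 mm ≈ 1.04 m.

1.04 m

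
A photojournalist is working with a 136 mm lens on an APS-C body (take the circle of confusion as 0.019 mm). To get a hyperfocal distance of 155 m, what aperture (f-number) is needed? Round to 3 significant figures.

f/6.29

Rearrange H = f²/(N·c) + f for N: N = f² / ((H − f)·c).
N = 136² / ((155000 − 136) × 0.019) = 18496 / 2942 ≈ 6.29.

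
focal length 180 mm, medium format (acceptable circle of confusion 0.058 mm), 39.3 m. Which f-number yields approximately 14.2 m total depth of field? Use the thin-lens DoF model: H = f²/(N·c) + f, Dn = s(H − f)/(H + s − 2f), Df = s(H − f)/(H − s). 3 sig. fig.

f/2.50

Write h = H − f = f²/(N·c). The thin-lens limits are Dn = s·h/(h + (s−f)) and Df = s·h/(h − (s−f)), so DoF = Df − Dn = 2·s·(s−f)·h / (h² − (s−f)²).
That is a quadratic in h: DoF·h² − 2·s·(s−f)·h − DoF·(s−f)² = 0 ⇒ h = (s−f)·(s + √(s² + DoF²)) / DoF = 39120 × (39300 + √(39300² + 14200²)) / 14200 = 39120 × (39300 + 41786.7) / 14200 ≈ 223388 mm.
Then N = f²/(c·h) = 180² / (0.058 × 223388) = 32400 / 12957 ≈ 2.50.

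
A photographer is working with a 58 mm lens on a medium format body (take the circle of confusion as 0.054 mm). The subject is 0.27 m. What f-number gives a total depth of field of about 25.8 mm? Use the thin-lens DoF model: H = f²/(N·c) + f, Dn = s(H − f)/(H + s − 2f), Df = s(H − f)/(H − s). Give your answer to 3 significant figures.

Write h = H − f = f²/(N·c). The thin-lens limits are Dn = s·h/(h + (s−f)) and Df = s·h/(h − (s−f)), so DoF = Df − Dn = 2·s·(s−f)·h / (h² − (s−f)²).
That is a quadratic in h: DoF·h² − 2·s·(s−f)·h − DoF·(s−f)² = 0 ⇒ h = (s−f)·(s + √(s² + DoF²)) / DoF = 212 × (270 + √(270² + 25.8²)) / 25.8 = 212 × (270 + 271.230) / 25.8 ≈ 4447.3 mm.
Then N = f²/(c·h) = 58² / (0.054 × 4447.3) = 3364 / 240.16 ≈ 14.

f/14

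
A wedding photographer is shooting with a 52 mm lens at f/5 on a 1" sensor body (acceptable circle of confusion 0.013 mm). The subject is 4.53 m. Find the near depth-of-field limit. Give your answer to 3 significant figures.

Hyperfocal distance H = f²/(N·c) + f = 52²/(5 × 0.013) + 52 = 2704/0.065 + 52 ≈ 41652.0 mm ≈ 41.65 m.
Near limit Dn = s·(H − f)/(H + s − 2f) = 4530 × (41652.0 − 52) / (41652.0 + 4530 − 2 × 52) = 4530 × 41600.0 / 46078.0 ≈ 4089.8 mm ≈ 4.09 m.

4.09 m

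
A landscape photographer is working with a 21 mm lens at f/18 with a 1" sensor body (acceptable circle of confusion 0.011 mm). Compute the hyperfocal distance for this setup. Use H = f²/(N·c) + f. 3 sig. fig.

Hyperfocal distance H = f²/(N·c) + f = 21²/(18 × 0.011) + 21 = 441/0.198 + 21 ≈ 2248.3 mm ≈ 2.25 m.

2.25 m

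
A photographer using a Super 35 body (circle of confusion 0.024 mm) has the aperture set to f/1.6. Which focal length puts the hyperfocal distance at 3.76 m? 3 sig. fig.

From H = f²/(N·c) + f, with f ≪ H: f ≈ √(H·N·c) = √(3760 × 1.6 × 0.024) = √144.38 ≈ 12.02 mm.
The +f correction barely moves this — solving exactly, f² + N·c·f − N·c·H = 0 ⇒ f = (−N·c + √((N·c)² + 4·N·c·H))/2 = (−0.0384 + √577.54)/2 ≈ 11.997 mm, so f ≈ 12.0 mm.

12.0 mm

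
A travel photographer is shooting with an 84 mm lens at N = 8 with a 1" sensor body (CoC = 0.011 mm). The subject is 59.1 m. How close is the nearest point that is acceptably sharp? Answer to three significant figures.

Hyperfocal distance H = f²/(N·c) + f = 84²/(8 × 0.011) + 84 = 7056/0.088 + 84 ≈ 80265.8 mm ≈ 80.27 m.
Near limit Dn = s·(H − f)/(H + s − 2f) = 59100 × (80265.8 − 84) / (80265.8 + 59100 − 2 × 84) = 59100 × 80181.8 / 139197.8 ≈ 34043 mm ≈ 34.0 m.

34.0 m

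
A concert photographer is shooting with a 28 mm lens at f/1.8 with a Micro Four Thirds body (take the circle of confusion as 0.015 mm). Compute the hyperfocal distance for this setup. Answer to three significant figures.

29.1 m

Hyperfocal distance H = f²/(N·c) + f = 28²/(1.8 × 0.015) + 28 = 784/0.027 + 28 ≈ 29065.0 mm ≈ 29.1 m.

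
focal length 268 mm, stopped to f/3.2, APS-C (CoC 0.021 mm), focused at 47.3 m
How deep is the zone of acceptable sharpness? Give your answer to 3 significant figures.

Hyperfocal distance H = f²/(N·c) + f = 268²/(3.2 × 0.021) + 268 = 71824/0.0672 + 268 ≈ 1069077.5 mm ≈ 1069 m.
Near limit Dn = s·(H − f)/(H + s − 2f) = 47300 × (1069077.5 − 268) / (1069077.5 + 47300 − 2 × 268) = 47300 × 1068809.5 / 1115841.5 ≈ 45306.3 mm.
Far limit Df = s·(H − f)/(H − s) = 47300 × (1069077.5 − 268) / (1069077.5 − 47300) = 47300 × 1068809.5 / 1021777.5 ≈ 49477.2 mm.
Depth of field = Df − Dn = 49477.2 − 45306.3 ≈ 4170.9 mm ≈ 4.17 m.

4.17 m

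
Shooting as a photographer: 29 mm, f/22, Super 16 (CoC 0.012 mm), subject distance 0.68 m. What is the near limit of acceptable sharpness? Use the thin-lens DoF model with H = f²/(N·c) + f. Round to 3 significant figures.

Hyperfocal distance H = f²/(N·c) + f = 29²/(22 × 0.012) + 29 = 841/0.264 + 29 ≈ 3214.6 mm ≈ 3.215 m.
Near limit Dn = s·(H − f)/(H + s − 2f) = 680 × (3214.6 − 29) / (3214.6 + 680 − 2 × 29) = 680 × 3185.6 / 3836.6 ≈ 564.62 mm ≈ 0.565 m.

0.565 m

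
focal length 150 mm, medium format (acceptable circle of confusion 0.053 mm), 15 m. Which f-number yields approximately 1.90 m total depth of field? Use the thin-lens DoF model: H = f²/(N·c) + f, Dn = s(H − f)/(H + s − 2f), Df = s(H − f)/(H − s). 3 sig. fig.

f/1.80

Write h = H − f = f²/(N·c). The thin-lens limits are Dn = s·h/(h + (s−f)) and Df = s·h/(h − (s−f)), so DoF = Df − Dn = 2·s·(s−f)·h / (h² − (s−f)²).
That is a quadratic in h: DoF·h² − 2·s·(s−f)·h − DoF·(s−f)² = 0 ⇒ h = (s−f)·(s + √(s² + DoF²)) / DoF = 14850 × (15000 + √(15000² + 1900²)) / 1900 = 14850 × (15000 + 15119.9) / 1900 ≈ 235410 mm.
Then N = f²/(c·h) = 150² / (0.053 × 235410) = 22500 / 12477 ≈ 1.80.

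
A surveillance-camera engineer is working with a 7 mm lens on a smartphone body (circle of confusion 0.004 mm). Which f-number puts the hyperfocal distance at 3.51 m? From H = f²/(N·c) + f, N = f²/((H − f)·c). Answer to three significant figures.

f/3.50

Rearrange H = f²/(N·c) + f for N: N = f² / ((H − f)·c).
N = 7² / ((3510 − 7) × 0.004) = 49 / 14.01 ≈ 3.50.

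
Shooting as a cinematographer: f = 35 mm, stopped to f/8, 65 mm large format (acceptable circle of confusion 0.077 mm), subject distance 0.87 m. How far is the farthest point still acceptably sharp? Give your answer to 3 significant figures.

Hyperfocal distance H = f²/(N·c) + f = 35²/(8 × 0.077) + 35 = 1225/0.616 + 35 ≈ 2023.6 mm ≈ 2.024 m.
Far limit Df = s·(H − f)/(H − s) = 870 × (2023.6 − 35) / (2023.6 − 870) = 870 × 1988.6 / 1153.6 ≈ 1499.7 mm ≈ 1.50 m.

1.50 m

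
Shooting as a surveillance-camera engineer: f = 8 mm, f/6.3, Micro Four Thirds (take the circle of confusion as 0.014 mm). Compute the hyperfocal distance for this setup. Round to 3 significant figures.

0.734 m

Hyperfocal distance H = f²/(N·c) + f = 8²/(6.3 × 0.014) + 8 = 64/0.0882 + 8 ≈ 733.6 mm ≈ 0.734 m.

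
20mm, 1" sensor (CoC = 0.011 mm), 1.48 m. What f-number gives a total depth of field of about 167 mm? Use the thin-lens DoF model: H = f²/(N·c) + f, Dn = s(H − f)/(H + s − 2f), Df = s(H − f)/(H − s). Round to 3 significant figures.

f/1.40

Write h = H − f = f²/(N·c). The thin-lens limits are Dn = s·h/(h + (s−f)) and Df = s·h/(h − (s−f)), so DoF = Df − Dn = 2·s·(s−f)·h / (h² − (s−f)²).
That is a quadratic in h: DoF·h² − 2·s·(s−f)·h − DoF·(s−f)² = 0 ⇒ h = (s−f)·(s + √(s² + DoF²)) / DoF = 1460 × (1480 + √(1480² + 167²)) / 167 = 1460 × (1480 + 1489.39) / 167 ≈ 25960 mm.
Then N = f²/(c·h) = 20² / (0.011 × 25960) = 400 / 285.56 ≈ 1.40.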